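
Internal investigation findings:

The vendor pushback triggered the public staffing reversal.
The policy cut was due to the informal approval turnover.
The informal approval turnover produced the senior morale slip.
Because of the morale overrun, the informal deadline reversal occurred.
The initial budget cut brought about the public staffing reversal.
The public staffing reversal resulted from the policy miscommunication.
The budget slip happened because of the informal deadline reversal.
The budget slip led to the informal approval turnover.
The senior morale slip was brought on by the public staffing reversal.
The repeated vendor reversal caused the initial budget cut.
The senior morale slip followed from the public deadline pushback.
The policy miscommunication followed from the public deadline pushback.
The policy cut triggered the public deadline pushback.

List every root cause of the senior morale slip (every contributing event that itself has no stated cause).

the morale overrun, the repeated vendor reversal, the vendor pushback

Tracing upstream from the senior morale slip: the senior morale slip ← the public staffing reversal ← the initial budget cut ← the repeated vendor reversal.
A separate upstream branch: the senior morale slip ← the informal approval turnover ← the budget slip ← the informal deadline reversal ← the morale overrun.
A separate upstream branch: the senior morale slip ← the public staffing reversal ← the vendor pushback.
Each of those chain origins has no stated cause.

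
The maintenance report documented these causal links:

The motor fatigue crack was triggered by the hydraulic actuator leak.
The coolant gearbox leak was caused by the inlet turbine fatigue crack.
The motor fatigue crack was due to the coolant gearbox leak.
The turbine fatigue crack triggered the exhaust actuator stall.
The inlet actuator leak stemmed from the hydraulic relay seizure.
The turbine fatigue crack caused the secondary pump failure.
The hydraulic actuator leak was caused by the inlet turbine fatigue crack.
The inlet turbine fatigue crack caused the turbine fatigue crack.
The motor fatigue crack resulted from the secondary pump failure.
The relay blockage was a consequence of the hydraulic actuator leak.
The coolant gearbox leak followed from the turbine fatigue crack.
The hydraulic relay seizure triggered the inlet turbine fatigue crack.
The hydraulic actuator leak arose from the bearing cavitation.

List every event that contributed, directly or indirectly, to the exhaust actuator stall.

Immediate cause of the exhaust actuator stall: the turbine fatigue crack.
Further upstream: the hydraulic relay seizure, the inlet turbine fatigue crack.

the hydraulic relay seizure, the inlet turbine fatigue crack, the turbine fatigue crack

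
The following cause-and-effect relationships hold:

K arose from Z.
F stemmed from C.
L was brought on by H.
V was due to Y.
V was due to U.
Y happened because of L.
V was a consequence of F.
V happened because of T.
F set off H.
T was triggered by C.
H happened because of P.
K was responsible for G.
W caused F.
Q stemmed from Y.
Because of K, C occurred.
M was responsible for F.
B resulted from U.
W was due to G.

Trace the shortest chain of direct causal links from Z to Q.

Z → K → C → F → H → L → Y → Q

Z → K
K → C
C → F
F → H
H → L
L → Y
Y → Q
Length: 7 steps.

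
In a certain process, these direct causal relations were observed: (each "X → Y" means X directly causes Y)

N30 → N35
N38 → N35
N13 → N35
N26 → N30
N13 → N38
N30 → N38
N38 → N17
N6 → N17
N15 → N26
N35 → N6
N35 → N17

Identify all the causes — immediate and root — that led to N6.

N13, N15, N26, N30, N35, N38

Immediate cause of N6: N35.
Further upstream: N15, N26, N30, N13, N38.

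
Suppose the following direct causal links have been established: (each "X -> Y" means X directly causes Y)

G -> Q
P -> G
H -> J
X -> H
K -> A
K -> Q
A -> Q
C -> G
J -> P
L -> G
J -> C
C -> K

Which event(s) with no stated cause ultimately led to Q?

Tracing upstream from Q: Q ← G ← L.
A separate upstream branch: Q ← K ← C ← J ← H ← X.
Each of those chain origins has no stated cause.

L, X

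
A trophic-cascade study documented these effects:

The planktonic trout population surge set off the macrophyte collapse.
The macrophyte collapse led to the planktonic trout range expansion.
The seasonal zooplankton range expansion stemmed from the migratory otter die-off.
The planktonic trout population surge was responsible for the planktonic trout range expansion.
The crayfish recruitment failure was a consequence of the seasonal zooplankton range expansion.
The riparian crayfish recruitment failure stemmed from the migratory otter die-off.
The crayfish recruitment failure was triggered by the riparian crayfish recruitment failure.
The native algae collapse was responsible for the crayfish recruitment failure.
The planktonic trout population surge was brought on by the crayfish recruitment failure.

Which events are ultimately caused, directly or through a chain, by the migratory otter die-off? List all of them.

the crayfish recruitment failure, the macrophyte collapse, the planktonic trout population surge, the planktonic trout range expansion, the riparian crayfish recruitment failure, the seasonal zooplankton range expansion

Direct effects: the riparian crayfish recruitment failure, the seasonal zooplankton range expansion.
2 steps out: the crayfish recruitment failure.
3 steps out: the planktonic trout population surge.
4 steps out: the macrophyte collapse, the planktonic trout range expansion.
Not reachable from it: the native algae collapse.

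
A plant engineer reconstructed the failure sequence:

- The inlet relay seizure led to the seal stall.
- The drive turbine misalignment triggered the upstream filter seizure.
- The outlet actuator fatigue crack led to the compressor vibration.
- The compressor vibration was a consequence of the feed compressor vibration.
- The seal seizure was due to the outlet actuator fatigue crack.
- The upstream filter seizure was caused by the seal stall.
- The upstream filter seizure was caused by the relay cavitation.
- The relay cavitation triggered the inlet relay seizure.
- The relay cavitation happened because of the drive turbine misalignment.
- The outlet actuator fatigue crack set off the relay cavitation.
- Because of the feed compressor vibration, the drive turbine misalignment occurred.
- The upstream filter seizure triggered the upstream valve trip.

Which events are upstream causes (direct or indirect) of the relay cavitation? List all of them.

the drive turbine misalignment, the feed compressor vibration, the outlet actuator fatigue crack

Immediate causes of the relay cavitation: the outlet actuator fatigue crack, the drive turbine misalignment.
Further upstream: the feed compressor vibration.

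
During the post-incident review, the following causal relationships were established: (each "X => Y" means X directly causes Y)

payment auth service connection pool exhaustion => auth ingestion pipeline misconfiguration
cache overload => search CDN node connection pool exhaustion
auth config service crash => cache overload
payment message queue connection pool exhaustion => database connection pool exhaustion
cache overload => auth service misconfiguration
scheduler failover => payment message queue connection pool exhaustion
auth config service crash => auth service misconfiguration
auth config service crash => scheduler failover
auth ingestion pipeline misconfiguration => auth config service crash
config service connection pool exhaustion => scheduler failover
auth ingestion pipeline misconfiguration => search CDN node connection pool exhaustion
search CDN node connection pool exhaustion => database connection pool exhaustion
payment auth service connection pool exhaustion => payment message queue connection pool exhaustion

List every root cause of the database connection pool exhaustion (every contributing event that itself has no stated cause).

the config service connection pool exhaustion, the payment auth service connection pool exhaustion

Tracing upstream from the database connection pool exhaustion: the database connection pool exhaustion ← the payment message queue connection pool exhaustion ← the payment auth service connection pool exhaustion.
A separate upstream branch: the database connection pool exhaustion ← the payment message queue connection pool exhaustion ← the scheduler failover ← the config service connection pool exhaustion.
Each of those chain origins has no stated cause.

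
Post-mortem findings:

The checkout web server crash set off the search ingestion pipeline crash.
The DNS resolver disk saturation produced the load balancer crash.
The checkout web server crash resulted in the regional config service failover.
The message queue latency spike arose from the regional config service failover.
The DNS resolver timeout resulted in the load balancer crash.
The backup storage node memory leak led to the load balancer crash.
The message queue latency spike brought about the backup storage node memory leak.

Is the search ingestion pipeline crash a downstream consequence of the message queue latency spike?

No

The message queue latency spike leads to the backup storage node memory leak, the load balancer crash; the search ingestion pipeline crash is not among them.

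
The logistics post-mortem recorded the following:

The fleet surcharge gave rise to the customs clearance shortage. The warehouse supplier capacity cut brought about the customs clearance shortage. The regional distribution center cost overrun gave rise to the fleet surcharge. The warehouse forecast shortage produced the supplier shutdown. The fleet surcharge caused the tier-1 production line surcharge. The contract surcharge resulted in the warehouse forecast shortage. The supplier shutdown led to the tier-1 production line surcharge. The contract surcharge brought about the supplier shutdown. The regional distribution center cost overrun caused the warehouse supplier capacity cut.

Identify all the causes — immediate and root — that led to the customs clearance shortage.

Immediate causes of the customs clearance shortage: the fleet surcharge, the warehouse supplier capacity cut.
Further upstream: the regional distribution center cost overrun.

the fleet surcharge, the regional distribution center cost overrun, the warehouse supplier capacity cut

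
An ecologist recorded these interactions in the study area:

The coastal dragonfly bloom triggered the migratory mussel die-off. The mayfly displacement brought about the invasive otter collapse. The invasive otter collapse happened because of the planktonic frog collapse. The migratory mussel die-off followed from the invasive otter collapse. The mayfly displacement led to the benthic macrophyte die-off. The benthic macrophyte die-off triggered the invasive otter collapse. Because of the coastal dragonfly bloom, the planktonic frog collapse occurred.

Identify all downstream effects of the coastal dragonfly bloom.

the invasive otter collapse, the migratory mussel die-off, the planktonic frog collapse

Direct effects: the planktonic frog collapse, the migratory mussel die-off.
2 steps out: the invasive otter collapse.
Not reachable from it: the mayfly displacement, the benthic macrophyte die-off.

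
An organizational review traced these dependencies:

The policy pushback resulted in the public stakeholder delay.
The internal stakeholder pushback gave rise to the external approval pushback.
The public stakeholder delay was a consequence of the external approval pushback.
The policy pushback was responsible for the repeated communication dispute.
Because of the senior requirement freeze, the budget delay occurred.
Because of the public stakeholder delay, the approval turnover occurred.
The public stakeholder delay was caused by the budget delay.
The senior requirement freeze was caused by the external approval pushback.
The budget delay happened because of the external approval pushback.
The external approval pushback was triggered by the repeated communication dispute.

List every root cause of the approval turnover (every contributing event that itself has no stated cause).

Tracing upstream from the approval turnover: the approval turnover ← the public stakeholder delay ← the policy pushback.
A separate upstream branch: the approval turnover ← the public stakeholder delay ← the external approval pushback ← the internal stakeholder pushback.
Each of those chain origins has no stated cause.

the internal stakeholder pushback, the policy pushback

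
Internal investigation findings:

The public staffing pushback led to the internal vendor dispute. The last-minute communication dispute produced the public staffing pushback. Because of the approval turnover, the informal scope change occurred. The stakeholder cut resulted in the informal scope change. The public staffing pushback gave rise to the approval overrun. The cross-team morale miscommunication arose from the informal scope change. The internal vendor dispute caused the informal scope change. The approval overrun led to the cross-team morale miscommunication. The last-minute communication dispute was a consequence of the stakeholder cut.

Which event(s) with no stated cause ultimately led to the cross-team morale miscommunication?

the approval turnover, the stakeholder cut

Tracing upstream from the cross-team morale miscommunication: the cross-team morale miscommunication ← the informal scope change ← the stakeholder cut.
A separate upstream branch: the cross-team morale miscommunication ← the informal scope change ← the approval turnover.
Each of those chain origins has no stated cause.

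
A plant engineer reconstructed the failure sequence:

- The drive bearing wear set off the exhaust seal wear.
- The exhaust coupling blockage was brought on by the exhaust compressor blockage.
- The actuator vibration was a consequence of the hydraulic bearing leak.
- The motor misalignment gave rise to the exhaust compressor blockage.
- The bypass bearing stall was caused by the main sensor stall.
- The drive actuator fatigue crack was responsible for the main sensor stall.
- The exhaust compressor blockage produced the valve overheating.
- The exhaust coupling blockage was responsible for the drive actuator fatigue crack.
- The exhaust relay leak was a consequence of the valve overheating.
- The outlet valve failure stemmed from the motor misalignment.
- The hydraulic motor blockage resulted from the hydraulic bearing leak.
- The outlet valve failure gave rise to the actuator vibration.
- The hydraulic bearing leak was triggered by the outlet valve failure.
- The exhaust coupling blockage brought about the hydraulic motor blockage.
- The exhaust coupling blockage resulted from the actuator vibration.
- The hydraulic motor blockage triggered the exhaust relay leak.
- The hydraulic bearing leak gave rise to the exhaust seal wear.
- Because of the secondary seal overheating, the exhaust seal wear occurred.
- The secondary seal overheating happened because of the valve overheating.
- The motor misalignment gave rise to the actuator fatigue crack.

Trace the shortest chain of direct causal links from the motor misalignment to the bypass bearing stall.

the motor misalignment → the exhaust compressor blockage
the exhaust compressor blockage → the exhaust coupling blockage
the exhaust coupling blockage → the drive actuator fatigue crack
the drive actuator fatigue crack → the main sensor stall
the main sensor stall → the bypass bearing stall
Length: 5 steps.

the motor misalignment → the exhaust compressor blockage → the exhaust coupling blockage → the drive actuator fatigue crack → the main sensor stall → the bypass bearing stall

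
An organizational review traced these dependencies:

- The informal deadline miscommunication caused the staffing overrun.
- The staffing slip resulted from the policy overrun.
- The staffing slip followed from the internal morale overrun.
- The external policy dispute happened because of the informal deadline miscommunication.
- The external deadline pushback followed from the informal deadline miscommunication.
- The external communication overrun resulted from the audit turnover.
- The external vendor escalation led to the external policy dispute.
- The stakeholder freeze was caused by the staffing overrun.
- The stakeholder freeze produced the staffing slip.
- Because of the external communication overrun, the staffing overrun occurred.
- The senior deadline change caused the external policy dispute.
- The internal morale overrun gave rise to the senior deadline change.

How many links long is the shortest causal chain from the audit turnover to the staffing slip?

Shortest chain: the audit turnover → the external communication overrun → the staffing overrun → the stakeholder freeze → the staffing slip.

4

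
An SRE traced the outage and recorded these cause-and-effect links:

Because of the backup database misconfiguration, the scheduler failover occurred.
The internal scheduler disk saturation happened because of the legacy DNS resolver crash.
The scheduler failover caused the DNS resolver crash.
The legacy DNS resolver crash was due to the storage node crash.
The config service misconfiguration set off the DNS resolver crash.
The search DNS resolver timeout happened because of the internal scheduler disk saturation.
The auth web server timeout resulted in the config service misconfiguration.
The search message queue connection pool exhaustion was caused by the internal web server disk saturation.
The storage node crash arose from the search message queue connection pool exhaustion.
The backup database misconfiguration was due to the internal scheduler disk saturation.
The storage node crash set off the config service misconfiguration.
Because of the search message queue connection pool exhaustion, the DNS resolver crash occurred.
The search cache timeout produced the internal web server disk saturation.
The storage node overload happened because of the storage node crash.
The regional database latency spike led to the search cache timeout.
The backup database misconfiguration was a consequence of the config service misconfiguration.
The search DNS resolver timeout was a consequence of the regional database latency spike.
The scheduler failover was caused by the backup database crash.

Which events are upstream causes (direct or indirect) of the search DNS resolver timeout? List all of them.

the internal scheduler disk saturation, the internal web server disk saturation, the legacy DNS resolver crash, the regional database latency spike, the search cache timeout, the search message queue connection pool exhaustion, the storage node crash

Immediate causes of the search DNS resolver timeout: the regional database latency spike, the internal scheduler disk saturation.
Further upstream: the search cache timeout, the internal web server disk saturation, the search message queue connection pool exhaustion, the storage node crash, the legacy DNS resolver crash.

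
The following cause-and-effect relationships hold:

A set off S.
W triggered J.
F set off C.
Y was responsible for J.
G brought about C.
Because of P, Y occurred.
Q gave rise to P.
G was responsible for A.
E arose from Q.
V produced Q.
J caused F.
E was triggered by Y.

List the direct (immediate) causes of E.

Q, Y

Upstream contributors include V, P, but only Q, Y feed directly into E.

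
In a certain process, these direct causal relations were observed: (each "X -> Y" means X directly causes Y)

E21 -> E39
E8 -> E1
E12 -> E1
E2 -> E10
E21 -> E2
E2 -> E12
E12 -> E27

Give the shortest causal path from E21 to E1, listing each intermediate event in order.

E21 → E2
E2 → E12
E12 → E1
Length: 3 steps.

E21 → E2 → E12 → E1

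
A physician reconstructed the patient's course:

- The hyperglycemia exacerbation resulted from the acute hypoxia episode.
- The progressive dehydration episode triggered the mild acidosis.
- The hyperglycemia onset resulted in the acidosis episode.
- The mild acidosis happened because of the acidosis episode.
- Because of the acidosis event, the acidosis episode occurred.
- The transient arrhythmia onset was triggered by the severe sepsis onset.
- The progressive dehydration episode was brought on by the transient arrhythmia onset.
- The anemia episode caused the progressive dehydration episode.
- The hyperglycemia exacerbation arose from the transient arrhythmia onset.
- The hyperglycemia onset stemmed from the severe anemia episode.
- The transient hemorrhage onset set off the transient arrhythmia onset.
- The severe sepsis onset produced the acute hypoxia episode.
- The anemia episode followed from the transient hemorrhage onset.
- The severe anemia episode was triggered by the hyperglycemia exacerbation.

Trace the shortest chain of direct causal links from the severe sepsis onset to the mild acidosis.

the severe sepsis onset → the transient arrhythmia onset
the transient arrhythmia onset → the progressive dehydration episode
the progressive dehydration episode → the mild acidosis
Length: 3 steps.

the severe sepsis onset → the transient arrhythmia onset → the progressive dehydration episode → the mild acidosis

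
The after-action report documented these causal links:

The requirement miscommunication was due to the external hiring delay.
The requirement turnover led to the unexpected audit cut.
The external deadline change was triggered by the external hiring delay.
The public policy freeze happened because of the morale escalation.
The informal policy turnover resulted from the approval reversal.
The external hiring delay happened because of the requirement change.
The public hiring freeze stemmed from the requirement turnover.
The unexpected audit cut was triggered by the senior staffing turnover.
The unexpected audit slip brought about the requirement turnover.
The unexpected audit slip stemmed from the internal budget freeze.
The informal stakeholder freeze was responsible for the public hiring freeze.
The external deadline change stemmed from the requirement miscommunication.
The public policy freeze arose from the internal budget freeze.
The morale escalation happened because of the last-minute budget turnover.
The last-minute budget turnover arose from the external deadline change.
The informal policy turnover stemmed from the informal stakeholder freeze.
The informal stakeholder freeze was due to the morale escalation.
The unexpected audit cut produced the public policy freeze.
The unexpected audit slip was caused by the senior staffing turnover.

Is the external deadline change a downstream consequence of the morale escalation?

No

The morale escalation leads to the informal stakeholder freeze, the informal policy turnover, the public policy freeze, the public hiring freeze; the external deadline change is not among them.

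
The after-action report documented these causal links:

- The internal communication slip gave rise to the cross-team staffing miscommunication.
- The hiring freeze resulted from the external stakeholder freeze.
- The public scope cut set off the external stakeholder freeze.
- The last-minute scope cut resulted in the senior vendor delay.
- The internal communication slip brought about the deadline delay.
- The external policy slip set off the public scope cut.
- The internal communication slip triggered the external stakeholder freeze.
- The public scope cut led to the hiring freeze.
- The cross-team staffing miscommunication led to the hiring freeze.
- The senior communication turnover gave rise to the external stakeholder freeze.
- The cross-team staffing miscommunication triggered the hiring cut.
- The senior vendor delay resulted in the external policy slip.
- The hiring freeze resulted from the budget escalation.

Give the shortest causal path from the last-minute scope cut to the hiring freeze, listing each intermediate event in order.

the last-minute scope cut → the senior vendor delay
the senior vendor delay → the external policy slip
the external policy slip → the public scope cut
the public scope cut → the hiring freeze
Length: 4 steps.

the last-minute scope cut → the senior vendor delay → the external policy slip → the public scope cut → the hiring freeze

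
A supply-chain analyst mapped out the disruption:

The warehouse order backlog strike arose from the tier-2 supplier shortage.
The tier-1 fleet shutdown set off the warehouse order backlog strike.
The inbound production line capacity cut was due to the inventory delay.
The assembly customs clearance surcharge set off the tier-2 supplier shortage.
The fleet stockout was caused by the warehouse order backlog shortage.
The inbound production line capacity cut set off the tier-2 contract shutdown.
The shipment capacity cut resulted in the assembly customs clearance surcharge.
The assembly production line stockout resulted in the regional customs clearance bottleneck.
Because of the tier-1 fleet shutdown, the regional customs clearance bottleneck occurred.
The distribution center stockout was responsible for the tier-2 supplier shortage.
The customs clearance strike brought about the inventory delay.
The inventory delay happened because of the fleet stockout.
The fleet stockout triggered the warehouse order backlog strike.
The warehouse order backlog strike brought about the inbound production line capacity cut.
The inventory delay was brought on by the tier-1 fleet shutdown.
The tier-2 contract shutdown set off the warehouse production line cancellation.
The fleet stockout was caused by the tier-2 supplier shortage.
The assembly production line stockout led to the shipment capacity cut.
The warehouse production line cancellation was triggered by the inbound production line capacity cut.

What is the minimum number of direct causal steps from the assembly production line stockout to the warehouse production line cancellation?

6

Shortest chain: the assembly production line stockout → the shipment capacity cut → the assembly customs clearance surcharge → the tier-2 supplier shortage → the warehouse order backlog strike → the inbound production line capacity cut → the warehouse production line cancellation.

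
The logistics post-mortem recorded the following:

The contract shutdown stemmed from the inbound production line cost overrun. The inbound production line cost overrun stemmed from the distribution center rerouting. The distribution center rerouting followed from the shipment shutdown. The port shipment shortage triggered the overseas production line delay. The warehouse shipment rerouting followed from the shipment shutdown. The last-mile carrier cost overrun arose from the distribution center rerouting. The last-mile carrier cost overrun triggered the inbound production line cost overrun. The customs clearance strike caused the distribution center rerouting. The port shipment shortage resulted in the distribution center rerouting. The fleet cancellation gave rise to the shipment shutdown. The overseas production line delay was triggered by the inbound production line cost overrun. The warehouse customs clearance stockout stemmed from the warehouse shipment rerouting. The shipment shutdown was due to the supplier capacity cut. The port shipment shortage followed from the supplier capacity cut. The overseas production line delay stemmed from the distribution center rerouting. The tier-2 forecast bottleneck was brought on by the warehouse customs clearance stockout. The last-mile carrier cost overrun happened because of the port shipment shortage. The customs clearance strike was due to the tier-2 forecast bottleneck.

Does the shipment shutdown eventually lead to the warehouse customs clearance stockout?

Yes

There is a causal chain: the shipment shutdown → the warehouse shipment rerouting → the warehouse customs clearance stockout.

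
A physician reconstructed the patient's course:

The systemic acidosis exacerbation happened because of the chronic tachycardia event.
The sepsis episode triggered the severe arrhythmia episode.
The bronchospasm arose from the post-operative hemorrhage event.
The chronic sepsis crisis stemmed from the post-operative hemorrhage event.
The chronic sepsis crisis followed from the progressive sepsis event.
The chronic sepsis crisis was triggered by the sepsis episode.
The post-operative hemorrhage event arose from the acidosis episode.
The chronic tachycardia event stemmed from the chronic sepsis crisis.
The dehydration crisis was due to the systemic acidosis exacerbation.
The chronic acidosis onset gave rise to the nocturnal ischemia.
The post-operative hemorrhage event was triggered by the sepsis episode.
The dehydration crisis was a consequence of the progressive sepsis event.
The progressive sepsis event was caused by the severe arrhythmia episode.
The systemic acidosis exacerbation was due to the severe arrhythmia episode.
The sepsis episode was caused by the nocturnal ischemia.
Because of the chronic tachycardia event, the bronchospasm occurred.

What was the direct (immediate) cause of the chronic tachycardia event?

the chronic sepsis crisis

Upstream contributors include the chronic acidosis onset, the nocturnal ischemia, the sepsis episode, the severe arrhythmia episode, the post-operative hemorrhage event, the progressive sepsis event, the acidosis episode, but only the chronic sepsis crisis feeds directly into the chronic tachycardia event.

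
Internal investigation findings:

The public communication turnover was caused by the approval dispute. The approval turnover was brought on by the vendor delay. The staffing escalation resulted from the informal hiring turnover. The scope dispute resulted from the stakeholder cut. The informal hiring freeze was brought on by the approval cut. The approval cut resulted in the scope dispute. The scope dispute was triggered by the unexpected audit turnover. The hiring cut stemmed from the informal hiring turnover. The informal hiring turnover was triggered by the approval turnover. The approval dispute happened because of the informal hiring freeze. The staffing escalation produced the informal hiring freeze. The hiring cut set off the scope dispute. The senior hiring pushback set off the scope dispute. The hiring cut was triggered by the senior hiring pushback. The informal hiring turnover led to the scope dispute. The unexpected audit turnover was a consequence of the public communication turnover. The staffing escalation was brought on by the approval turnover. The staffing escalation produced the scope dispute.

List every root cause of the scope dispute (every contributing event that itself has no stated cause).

Tracing upstream from the scope dispute: the scope dispute ← the senior hiring pushback.
A separate upstream branch: the scope dispute ← the approval cut.
A separate upstream branch: the scope dispute ← the informal hiring turnover ← the approval turnover ← the vendor delay.
A separate upstream branch: the scope dispute ← the stakeholder cut.
Each of those chain origins has no stated cause.

the approval cut, the senior hiring pushback, the stakeholder cut, the vendor delay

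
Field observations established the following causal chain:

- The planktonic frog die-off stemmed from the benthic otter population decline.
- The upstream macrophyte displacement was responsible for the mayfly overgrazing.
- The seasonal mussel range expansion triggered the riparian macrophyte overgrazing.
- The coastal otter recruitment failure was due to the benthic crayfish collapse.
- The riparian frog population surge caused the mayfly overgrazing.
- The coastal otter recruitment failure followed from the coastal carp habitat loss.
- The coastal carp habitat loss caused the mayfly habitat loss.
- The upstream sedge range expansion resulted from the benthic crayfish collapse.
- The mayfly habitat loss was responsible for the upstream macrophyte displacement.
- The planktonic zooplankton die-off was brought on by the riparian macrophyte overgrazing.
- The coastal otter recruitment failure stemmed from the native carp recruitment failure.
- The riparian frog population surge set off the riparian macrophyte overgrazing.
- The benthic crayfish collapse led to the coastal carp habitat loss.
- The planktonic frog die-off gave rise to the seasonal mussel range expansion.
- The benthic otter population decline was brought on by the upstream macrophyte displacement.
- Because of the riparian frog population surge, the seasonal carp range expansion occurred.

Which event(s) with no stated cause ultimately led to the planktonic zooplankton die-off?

Tracing upstream from the planktonic zooplankton die-off: the planktonic zooplankton die-off ← the riparian macrophyte overgrazing ← the seasonal mussel range expansion ← the planktonic frog die-off ← the benthic otter population decline ← the upstream macrophyte displacement ← the mayfly habitat loss ← the coastal carp habitat loss ← the benthic crayfish collapse.
A separate upstream branch: the planktonic zooplankton die-off ← the riparian macrophyte overgrazing ← the riparian frog population surge.
Each of those chain origins has no stated cause.

the benthic crayfish collapse, the riparian frog population surge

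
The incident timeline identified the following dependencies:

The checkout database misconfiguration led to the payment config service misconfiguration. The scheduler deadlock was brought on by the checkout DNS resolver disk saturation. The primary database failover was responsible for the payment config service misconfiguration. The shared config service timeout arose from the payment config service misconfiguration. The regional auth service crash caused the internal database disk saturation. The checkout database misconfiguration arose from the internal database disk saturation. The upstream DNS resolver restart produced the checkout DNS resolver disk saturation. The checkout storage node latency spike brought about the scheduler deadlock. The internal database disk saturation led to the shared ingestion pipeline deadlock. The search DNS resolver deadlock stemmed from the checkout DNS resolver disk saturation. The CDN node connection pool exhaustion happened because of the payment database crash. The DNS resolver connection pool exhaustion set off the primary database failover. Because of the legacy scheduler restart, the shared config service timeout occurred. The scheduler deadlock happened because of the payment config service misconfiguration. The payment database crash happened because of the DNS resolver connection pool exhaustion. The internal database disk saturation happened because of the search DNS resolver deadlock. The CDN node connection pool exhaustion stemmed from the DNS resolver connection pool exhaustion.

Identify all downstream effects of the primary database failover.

the payment config service misconfiguration, the scheduler deadlock, the shared config service timeout

Direct effects: the payment config service misconfiguration.
2 steps out: the scheduler deadlock, the shared config service timeout.
Not reachable from it: the DNS resolver connection pool exhaustion, the regional auth service crash, the payment database crash, the checkout storage node latency spike, the upstream DNS resolver restart, the checkout DNS resolver disk saturation, the search DNS resolver deadlock, the internal database disk saturation, the checkout database misconfiguration, the CDN node connection pool exhaustion, the legacy scheduler restart, the shared ingestion pipeline deadlock.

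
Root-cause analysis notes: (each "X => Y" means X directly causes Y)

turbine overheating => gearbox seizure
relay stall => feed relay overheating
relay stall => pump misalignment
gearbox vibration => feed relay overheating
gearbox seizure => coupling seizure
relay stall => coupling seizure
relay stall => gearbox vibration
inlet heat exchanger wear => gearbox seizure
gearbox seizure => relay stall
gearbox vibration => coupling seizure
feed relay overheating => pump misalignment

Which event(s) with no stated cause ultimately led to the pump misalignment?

Tracing upstream from the pump misalignment: the pump misalignment ← the relay stall ← the gearbox seizure ← the turbine overheating.
A separate upstream branch: the pump misalignment ← the relay stall ← the gearbox seizure ← the inlet heat exchanger wear.
Each of those chain origins has no stated cause.

the inlet heat exchanger wear, the turbine overheating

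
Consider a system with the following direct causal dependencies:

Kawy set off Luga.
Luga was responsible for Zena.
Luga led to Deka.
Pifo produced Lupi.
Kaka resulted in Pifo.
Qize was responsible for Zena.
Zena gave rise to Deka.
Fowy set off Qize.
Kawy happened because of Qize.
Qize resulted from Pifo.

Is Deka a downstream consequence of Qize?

There is a causal chain: Qize → Zena → Deka.

Yes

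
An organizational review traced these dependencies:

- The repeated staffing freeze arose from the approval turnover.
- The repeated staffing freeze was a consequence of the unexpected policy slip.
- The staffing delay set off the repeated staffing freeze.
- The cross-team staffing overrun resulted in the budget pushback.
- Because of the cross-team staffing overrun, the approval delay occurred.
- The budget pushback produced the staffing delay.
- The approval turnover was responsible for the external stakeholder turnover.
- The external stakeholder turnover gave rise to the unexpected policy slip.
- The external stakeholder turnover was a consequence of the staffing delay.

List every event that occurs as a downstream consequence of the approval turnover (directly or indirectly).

the external stakeholder turnover, the repeated staffing freeze, the unexpected policy slip

Direct effects: the external stakeholder turnover, the repeated staffing freeze.
2 steps out: the unexpected policy slip.
Not reachable from it: the cross-team staffing overrun, the budget pushback, the approval delay, the staffing delay.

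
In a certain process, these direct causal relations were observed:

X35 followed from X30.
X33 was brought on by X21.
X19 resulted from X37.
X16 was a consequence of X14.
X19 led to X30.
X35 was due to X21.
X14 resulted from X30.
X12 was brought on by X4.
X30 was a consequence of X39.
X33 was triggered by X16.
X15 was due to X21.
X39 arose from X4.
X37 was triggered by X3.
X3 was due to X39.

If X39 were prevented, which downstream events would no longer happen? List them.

Downstream of X39: X3, X37, X19, X30, X35, X14, X16, X33.
Of those, still caused via another path: X35, X33.
The remainder have no surviving cause.

X14, X16, X19, X3, X30, X37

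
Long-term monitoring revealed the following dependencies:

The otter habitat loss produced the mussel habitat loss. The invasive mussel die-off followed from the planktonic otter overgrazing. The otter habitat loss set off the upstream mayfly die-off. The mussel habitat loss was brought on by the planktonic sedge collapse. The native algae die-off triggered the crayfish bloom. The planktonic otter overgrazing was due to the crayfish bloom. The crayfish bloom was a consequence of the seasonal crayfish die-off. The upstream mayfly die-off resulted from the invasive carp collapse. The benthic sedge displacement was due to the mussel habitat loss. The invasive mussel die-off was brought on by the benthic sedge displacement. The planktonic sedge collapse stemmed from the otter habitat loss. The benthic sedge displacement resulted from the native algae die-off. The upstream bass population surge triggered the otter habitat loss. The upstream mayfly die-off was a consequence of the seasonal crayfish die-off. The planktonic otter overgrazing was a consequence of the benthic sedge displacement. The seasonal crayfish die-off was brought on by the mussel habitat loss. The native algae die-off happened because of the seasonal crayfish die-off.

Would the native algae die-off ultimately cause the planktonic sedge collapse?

The native algae die-off leads to the benthic sedge displacement, the crayfish bloom, the planktonic otter overgrazing, the invasive mussel die-off; the planktonic sedge collapse is not among them.

No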